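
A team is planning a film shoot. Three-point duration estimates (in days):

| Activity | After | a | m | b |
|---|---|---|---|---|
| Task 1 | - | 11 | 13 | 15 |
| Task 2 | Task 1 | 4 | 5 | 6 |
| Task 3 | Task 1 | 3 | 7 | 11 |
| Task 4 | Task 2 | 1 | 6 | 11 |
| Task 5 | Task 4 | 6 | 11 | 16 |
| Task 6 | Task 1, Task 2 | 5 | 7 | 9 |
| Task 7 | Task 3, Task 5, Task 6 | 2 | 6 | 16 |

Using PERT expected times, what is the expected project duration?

te_Task 1 = (11 + 4·13 + 15)/6 = 78/6 = 13
te_Task 2 = (4 + 4·5 + 6)/6 = 30/6 = 5
te_Task 3 = (3 + 4·7 + 11)/6 = 42/6 = 7
te_Task 4 = (1 + 4·6 + 11)/6 = 36/6 = 6
te_Task 5 = (6 + 4·11 + 16)/6 = 66/6 = 11
te_Task 6 = (5 + 4·7 + 9)/6 = 42/6 = 7
te_Task 7 = (2 + 4·6 + 16)/6 = 42/6 = 7

Forward pass:
ES_Task 1 = 0; EF_Task 1 = 13
ES_Task 2 = 13; EF_Task 2 = 13+5 = 18
ES_Task 3 = 13; EF_Task 3 = 13+7 = 20
ES_Task 4 = 18; EF_Task 4 = 18+6 = 24
ES_Task 5 = 24; EF_Task 5 = 24+11 = 35
ES_Task 6 = max(EF_Task 1=13, EF_Task 2=18) = 18; EF_Task 6 = 18+7 = 25
ES_Task 7 = max(EF_Task 3=20, EF_Task 5=35, EF_Task 6=25) = 35; EF_Task 7 = 35+7 = 42
Expected project duration μ = 42 days. Critical path: Task 1 → Task 2 → Task 4 → Task 5 → Task 7.

42 days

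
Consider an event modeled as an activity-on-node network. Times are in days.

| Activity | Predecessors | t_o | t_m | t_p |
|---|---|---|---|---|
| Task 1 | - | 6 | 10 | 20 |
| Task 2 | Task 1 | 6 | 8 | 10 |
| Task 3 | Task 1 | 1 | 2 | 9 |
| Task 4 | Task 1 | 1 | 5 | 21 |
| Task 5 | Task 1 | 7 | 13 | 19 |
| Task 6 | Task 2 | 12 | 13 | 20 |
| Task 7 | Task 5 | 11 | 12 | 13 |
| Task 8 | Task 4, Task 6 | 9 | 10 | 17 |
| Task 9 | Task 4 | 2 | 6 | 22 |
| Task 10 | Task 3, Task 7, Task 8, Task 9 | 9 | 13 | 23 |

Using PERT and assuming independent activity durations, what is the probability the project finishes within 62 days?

te_Task 1 = (6 + 4·10 + 20)/6 = 66/6 = 11; σ²_Task 1 = ((20−6)/6)² = 5.444
te_Task 2 = (6 + 4·8 + 10)/6 = 48/6 = 8; σ²_Task 2 = ((10−6)/6)² = 0.444
te_Task 3 = (1 + 4·2 + 9)/6 = 18/6 = 3; σ²_Task 3 = ((9−1)/6)² = 1.778
te_Task 4 = (1 + 4·5 + 21)/6 = 42/6 = 7; σ²_Task 4 = ((21−1)/6)² = 11.111
te_Task 5 = (7 + 4·13 + 19)/6 = 78/6 = 13; σ²_Task 5 = ((19−7)/6)² = 4.000
te_Task 6 = (12 + 4·13 + 20)/6 = 84/6 = 14; σ²_Task 6 = ((20−12)/6)² = 1.778
te_Task 7 = (11 + 4·12 + 13)/6 = 72/6 = 12; σ²_Task 7 = ((13−11)/6)² = 0.111
te_Task 8 = (9 + 4·10 + 17)/6 = 66/6 = 11; σ²_Task 8 = ((17−9)/6)² = 1.778
te_Task 9 = (2 + 4·6 + 22)/6 = 48/6 = 8; σ²_Task 9 = ((22−2)/6)² = 11.111
te_Task 10 = (9 + 4·13 + 23)/6 = 84/6 = 14; σ²_Task 10 = ((23−9)/6)² = 5.444

Forward pass:
ES_Task 1 = 0; EF_Task 1 = 11
ES_Task 2 = 11; EF_Task 2 = 11+8 = 19
ES_Task 3 = 11; EF_Task 3 = 11+3 = 14
ES_Task 4 = 11; EF_Task 4 = 11+7 = 18
ES_Task 5 = 11; EF_Task 5 = 11+13 = 24
ES_Task 6 = 19; EF_Task 6 = 19+14 = 33
ES_Task 7 = 24; EF_Task 7 = 24+12 = 36
ES_Task 8 = max(EF_Task 4=18, EF_Task 6=33) = 33; EF_Task 8 = 33+11 = 44
ES_Task 9 = 18; EF_Task 9 = 18+8 = 26
ES_Task 10 = max(EF_Task 3=14, EF_Task 7=36, EF_Task 8=44, EF_Task 9=26) = 44; EF_Task 10 = 44+14 = 58
Expected project duration μ = 58 days. Critical path: Task 1 → Task 2 → Task 6 → Task 8 → Task 10.

Variance along critical path = 5.444 + 0.444 + 1.778 + 1.778 + 5.444 = 14.889; σ = √14.889 = 3.859 days.
Z = (62 − 58) / 3.859 = 1.037
P(T ≤ 62) = Φ(1.037) ≈ 0.850

0.850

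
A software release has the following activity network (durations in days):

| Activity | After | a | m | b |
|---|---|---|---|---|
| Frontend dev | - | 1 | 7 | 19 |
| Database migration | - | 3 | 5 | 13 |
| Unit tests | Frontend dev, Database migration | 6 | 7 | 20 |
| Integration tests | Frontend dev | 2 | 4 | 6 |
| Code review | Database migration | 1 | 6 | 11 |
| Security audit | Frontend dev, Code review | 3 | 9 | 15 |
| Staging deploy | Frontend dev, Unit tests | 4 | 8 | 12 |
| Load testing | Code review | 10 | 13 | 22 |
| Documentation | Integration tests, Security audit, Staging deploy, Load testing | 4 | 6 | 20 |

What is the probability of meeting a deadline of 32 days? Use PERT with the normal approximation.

0.312

te_Frontend dev = (1 + 4·7 + 19)/6 = 48/6 = 8; σ²_Frontend dev = ((19−1)/6)² = 9.000
te_Database migration = (3 + 4·5 + 13)/6 = 36/6 = 6; σ²_Database migration = ((13−3)/6)² = 2.778
te_Unit tests = (6 + 4·7 + 20)/6 = 54/6 = 9; σ²_Unit tests = ((20−6)/6)² = 5.444
te_Integration tests = (2 + 4·4 + 6)/6 = 24/6 = 4; σ²_Integration tests = ((6−2)/6)² = 0.444
te_Code review = (1 + 4·6 + 11)/6 = 36/6 = 6; σ²_Code review = ((11−1)/6)² = 2.778
te_Security audit = (3 + 4·9 + 15)/6 = 54/6 = 9; σ²_Security audit = ((15−3)/6)² = 4.000
te_Staging deploy = (4 + 4·8 + 12)/6 = 48/6 = 8; σ²_Staging deploy = ((12−4)/6)² = 1.778
te_Load testing = (10 + 4·13 + 22)/6 = 84/6 = 14; σ²_Load testing = ((22−10)/6)² = 4.000
te_Documentation = (4 + 4·6 + 20)/6 = 48/6 = 8; σ²_Documentation = ((20−4)/6)² = 7.111

Forward pass:
ES_Frontend dev = 0; EF_Frontend dev = 8
ES_Database migration = 0; EF_Database migration = 6
ES_Unit tests = max(EF_Frontend dev=8, EF_Database migration=6) = 8; EF_Unit tests = 8+9 = 17
ES_Integration tests = 8; EF_Integration tests = 8+4 = 12
ES_Code review = 6; EF_Code review = 6+6 = 12
ES_Security audit = max(EF_Frontend dev=8, EF_Code review=12) = 12; EF_Security audit = 12+9 = 21
ES_Staging deploy = max(EF_Frontend dev=8, EF_Unit tests=17) = 17; EF_Staging deploy = 17+8 = 25
ES_Load testing = 12; EF_Load testing = 12+14 = 26
ES_Documentation = max(EF_Integration tests=12, EF_Security audit=21, EF_Staging deploy=25, EF_Load testing=26) = 26; EF_Documentation = 26+8 = 34
Expected project duration μ = 34 days. Critical path: Database migration → Code review → Load testing → Documentation.

Variance along critical path = 2.778 + 2.778 + 4.000 + 7.111 = 16.667; σ = √16.667 = 4.082 days.
Z = (32 − 34) / 4.082 = -0.490
P(T ≤ 32) = Φ(-0.490) ≈ 0.312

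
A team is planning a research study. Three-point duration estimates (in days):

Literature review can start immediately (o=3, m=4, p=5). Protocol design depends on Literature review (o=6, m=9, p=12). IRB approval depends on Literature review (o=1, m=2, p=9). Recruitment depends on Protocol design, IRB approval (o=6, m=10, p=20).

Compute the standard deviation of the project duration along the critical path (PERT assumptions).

2.56 days

te_Literature review = (3 + 4·4 + 5)/6 = 24/6 = 4; σ²_Literature review = ((5−3)/6)² = 0.111
te_Protocol design = (6 + 4·9 + 12)/6 = 54/6 = 9; σ²_Protocol design = ((12−6)/6)² = 1.000
te_IRB approval = (1 + 4·2 + 9)/6 = 18/6 = 3; σ²_IRB approval = ((9−1)/6)² = 1.778
te_Recruitment = (6 + 4·10 + 20)/6 = 66/6 = 11; σ²_Recruitment = ((20−6)/6)² = 5.444

Forward pass:
ES_Literature review = 0; EF_Literature review = 4
ES_Protocol design = 4; EF_Protocol design = 4+9 = 13
ES_IRB approval = 4; EF_IRB approval = 4+3 = 7
ES_Recruitment = max(EF_Protocol design=13, EF_IRB approval=7) = 13; EF_Recruitment = 13+11 = 24
Expected project duration μ = 24 days. Critical path: Literature review → Protocol design → Recruitment.

Variance along critical path = 0.111 + 1.000 + 5.444 = 6.556
σ = √6.556 = 2.560 days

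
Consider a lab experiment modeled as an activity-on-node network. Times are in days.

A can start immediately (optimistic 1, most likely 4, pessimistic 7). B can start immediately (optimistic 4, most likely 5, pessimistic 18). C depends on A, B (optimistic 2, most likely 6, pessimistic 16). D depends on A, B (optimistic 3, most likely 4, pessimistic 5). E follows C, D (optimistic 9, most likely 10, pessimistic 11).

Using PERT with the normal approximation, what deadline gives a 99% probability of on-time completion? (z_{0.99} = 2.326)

te_A = (1 + 4·4 + 7)/6 = 24/6 = 4; σ²_A = ((7−1)/6)² = 1.000
te_B = (4 + 4·5 + 18)/6 = 42/6 = 7; σ²_B = ((18−4)/6)² = 5.444
te_C = (2 + 4·6 + 16)/6 = 42/6 = 7; σ²_C = ((16−2)/6)² = 5.444
te_D = (3 + 4·4 + 5)/6 = 24/6 = 4; σ²_D = ((5−3)/6)² = 0.111
te_E = (9 + 4·10 + 11)/6 = 60/6 = 10; σ²_E = ((11−9)/6)² = 0.111

Forward pass:
ES_A = 0; EF_A = 4
ES_B = 0; EF_B = 7
ES_C = max(EF_A=4, EF_B=7) = 7; EF_C = 7+7 = 14
ES_D = max(EF_A=4, EF_B=7) = 7; EF_D = 7+4 = 11
ES_E = max(EF_C=14, EF_D=11) = 14; EF_E = 14+10 = 24
Expected project duration μ = 24 days. Critical path: B → C → E.

Variance along critical path = 5.444 + 5.444 + 0.111 = 11.000; σ = 3.317 days.
D = μ + z·σ = 24 + 2.326·3.317 = 31.7 days

31.7 days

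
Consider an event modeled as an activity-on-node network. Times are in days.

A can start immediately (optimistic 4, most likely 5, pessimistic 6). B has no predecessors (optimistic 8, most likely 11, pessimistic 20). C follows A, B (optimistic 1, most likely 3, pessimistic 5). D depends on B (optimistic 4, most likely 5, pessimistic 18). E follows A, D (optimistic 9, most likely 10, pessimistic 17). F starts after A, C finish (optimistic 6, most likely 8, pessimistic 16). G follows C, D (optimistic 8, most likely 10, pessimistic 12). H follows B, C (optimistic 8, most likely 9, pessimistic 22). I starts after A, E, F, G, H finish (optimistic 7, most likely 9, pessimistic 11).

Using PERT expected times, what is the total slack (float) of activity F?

te_A = (4 + 4·5 + 6)/6 = 30/6 = 5
te_B = (8 + 4·11 + 20)/6 = 72/6 = 12
te_C = (1 + 4·3 + 5)/6 = 18/6 = 3
te_D = (4 + 4·5 + 18)/6 = 42/6 = 7
te_E = (9 + 4·10 + 17)/6 = 66/6 = 11
te_F = (6 + 4·8 + 16)/6 = 54/6 = 9
te_G = (8 + 4·10 + 12)/6 = 60/6 = 10
te_H = (8 + 4·9 + 22)/6 = 66/6 = 11
te_I = (7 + 4·9 + 11)/6 = 54/6 = 9

Forward pass:
ES_A = 0; EF_A = 5
ES_B = 0; EF_B = 12
ES_C = max(EF_A=5, EF_B=12) = 12; EF_C = 12+3 = 15
ES_D = 12; EF_D = 12+7 = 19
ES_E = max(EF_A=5, EF_D=19) = 19; EF_E = 19+11 = 30
ES_F = max(EF_A=5, EF_C=15) = 15; EF_F = 15+9 = 24
ES_G = max(EF_C=15, EF_D=19) = 19; EF_G = 19+10 = 29
ES_H = max(EF_B=12, EF_C=15) = 15; EF_H = 15+11 = 26
ES_I = max(EF_A=5, EF_E=30, EF_F=24, EF_G=29, EF_H=26) = 30; EF_I = 30+9 = 39
Expected project duration μ = 39 days. Critical path: B → D → E → I.

Backward pass:
LF_I = 39; LS_I = 39−9 = 30
LF_H = LS_I = 30; LS_H = 30−11 = 19
LF_G = LS_I = 30; LS_G = 30−10 = 20
LF_F = LS_I = 30; LS_F = 30−9 = 21
LF_E = LS_I = 30; LS_E = 30−11 = 19
LF_D = min(LS_E=19, LS_G=20) = 19; LS_D = 19−7 = 12
LF_C = min(LS_F=21, LS_G=20, LS_H=19) = 19; LS_C = 19−3 = 16
LF_B = min(LS_C=16, LS_D=12, LS_H=19) = 12; LS_B = 12−12 = 0
LF_A = min(LS_C=16, LS_E=19, LS_F=21, LS_I=30) = 16; LS_A = 16−5 = 11
Slack_F = LS_F − ES_F = 21 − 15 = 6

6 days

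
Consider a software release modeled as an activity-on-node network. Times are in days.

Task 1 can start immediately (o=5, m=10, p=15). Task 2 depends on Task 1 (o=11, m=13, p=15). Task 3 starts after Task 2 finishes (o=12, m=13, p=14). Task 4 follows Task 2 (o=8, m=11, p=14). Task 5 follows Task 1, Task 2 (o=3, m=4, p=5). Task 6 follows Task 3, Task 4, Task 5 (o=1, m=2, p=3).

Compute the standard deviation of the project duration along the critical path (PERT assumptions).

1.86 days

te_Task 1 = (5 + 4·10 + 15)/6 = 60/6 = 10; σ²_Task 1 = ((15−5)/6)² = 2.778
te_Task 2 = (11 + 4·13 + 15)/6 = 78/6 = 13; σ²_Task 2 = ((15−11)/6)² = 0.444
te_Task 3 = (12 + 4·13 + 14)/6 = 78/6 = 13; σ²_Task 3 = ((14−12)/6)² = 0.111
te_Task 4 = (8 + 4·11 + 14)/6 = 66/6 = 11; σ²_Task 4 = ((14−8)/6)² = 1.000
te_Task 5 = (3 + 4·4 + 5)/6 = 24/6 = 4; σ²_Task 5 = ((5−3)/6)² = 0.111
te_Task 6 = (1 + 4·2 + 3)/6 = 12/6 = 2; σ²_Task 6 = ((3−1)/6)² = 0.111

Forward pass:
ES_Task 1 = 0; EF_Task 1 = 10
ES_Task 2 = 10; EF_Task 2 = 10+13 = 23
ES_Task 3 = 23; EF_Task 3 = 23+13 = 36
ES_Task 4 = 23; EF_Task 4 = 23+11 = 34
ES_Task 5 = max(EF_Task 1=10, EF_Task 2=23) = 23; EF_Task 5 = 23+4 = 27
ES_Task 6 = max(EF_Task 3=36, EF_Task 4=34, EF_Task 5=27) = 36; EF_Task 6 = 36+2 = 38
Expected project duration μ = 38 days. Critical path: Task 1 → Task 2 → Task 3 → Task 6.

Variance along critical path = 2.778 + 0.444 + 0.111 + 0.111 = 3.444
σ = √3.444 = 1.856 days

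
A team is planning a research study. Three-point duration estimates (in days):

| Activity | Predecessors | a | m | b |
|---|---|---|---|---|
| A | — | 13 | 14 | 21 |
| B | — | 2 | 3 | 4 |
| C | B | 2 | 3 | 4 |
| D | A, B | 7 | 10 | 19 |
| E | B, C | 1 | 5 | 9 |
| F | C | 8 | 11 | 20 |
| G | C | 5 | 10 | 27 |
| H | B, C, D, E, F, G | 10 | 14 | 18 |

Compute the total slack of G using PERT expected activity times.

te_A = (13 + 4·14 + 21)/6 = 90/6 = 15
te_B = (2 + 4·3 + 4)/6 = 18/6 = 3
te_C = (2 + 4·3 + 4)/6 = 18/6 = 3
te_D = (7 + 4·10 + 19)/6 = 66/6 = 11
te_E = (1 + 4·5 + 9)/6 = 30/6 = 5
te_F = (8 + 4·11 + 20)/6 = 72/6 = 12
te_G = (5 + 4·10 + 27)/6 = 72/6 = 12
te_H = (10 + 4·14 + 18)/6 = 84/6 = 14

Forward pass:
ES_A = 0; EF_A = 15
ES_B = 0; EF_B = 3
ES_C = 3; EF_C = 3+3 = 6
ES_D = max(EF_A=15, EF_B=3) = 15; EF_D = 15+11 = 26
ES_E = max(EF_B=3, EF_C=6) = 6; EF_E = 6+5 = 11
ES_F = 6; EF_F = 6+12 = 18
ES_G = 6; EF_G = 6+12 = 18
ES_H = max(EF_B=3, EF_C=6, EF_D=26, EF_E=11, EF_F=18, EF_G=18) = 26; EF_H = 26+14 = 40
Expected project duration μ = 40 days. Critical path: A → D → H.

Backward pass:
LF_H = 40; LS_H = 40−14 = 26
LF_G = LS_H = 26; LS_G = 26−12 = 14
LF_F = LS_H = 26; LS_F = 26−12 = 14
LF_E = LS_H = 26; LS_E = 26−5 = 21
LF_D = LS_H = 26; LS_D = 26−11 = 15
LF_C = min(LS_E=21, LS_F=14, LS_G=14, LS_H=26) = 14; LS_C = 14−3 = 11
LF_B = min(LS_C=11, LS_D=15, LS_E=21, LS_H=26) = 11; LS_B = 11−3 = 8
LF_A = LS_D = 15; LS_A = 15−15 = 0
Slack_G = LS_G − ES_G = 14 − 6 = 8

8 days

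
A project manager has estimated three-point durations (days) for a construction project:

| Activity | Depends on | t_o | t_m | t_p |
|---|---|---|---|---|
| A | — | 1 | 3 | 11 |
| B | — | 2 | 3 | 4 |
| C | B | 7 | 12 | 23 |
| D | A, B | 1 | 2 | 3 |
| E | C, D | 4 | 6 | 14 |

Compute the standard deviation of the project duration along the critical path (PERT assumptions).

te_A = (1 + 4·3 + 11)/6 = 24/6 = 4; σ²_A = ((11−1)/6)² = 2.778
te_B = (2 + 4·3 + 4)/6 = 18/6 = 3; σ²_B = ((4−2)/6)² = 0.111
te_C = (7 + 4·12 + 23)/6 = 78/6 = 13; σ²_C = ((23−7)/6)² = 7.111
te_D = (1 + 4·2 + 3)/6 = 12/6 = 2; σ²_D = ((3−1)/6)² = 0.111
te_E = (4 + 4·6 + 14)/6 = 42/6 = 7; σ²_E = ((14−4)/6)² = 2.778

Forward pass:
ES_A = 0; EF_A = 4
ES_B = 0; EF_B = 3
ES_C = 3; EF_C = 3+13 = 16
ES_D = max(EF_A=4, EF_B=3) = 4; EF_D = 4+2 = 6
ES_E = max(EF_C=16, EF_D=6) = 16; EF_E = 16+7 = 23
Expected project duration μ = 23 days. Critical path: B → C → E.

Variance along critical path = 0.111 + 7.111 + 2.778 = 10.000
σ = √10.000 = 3.162 days

3.16 days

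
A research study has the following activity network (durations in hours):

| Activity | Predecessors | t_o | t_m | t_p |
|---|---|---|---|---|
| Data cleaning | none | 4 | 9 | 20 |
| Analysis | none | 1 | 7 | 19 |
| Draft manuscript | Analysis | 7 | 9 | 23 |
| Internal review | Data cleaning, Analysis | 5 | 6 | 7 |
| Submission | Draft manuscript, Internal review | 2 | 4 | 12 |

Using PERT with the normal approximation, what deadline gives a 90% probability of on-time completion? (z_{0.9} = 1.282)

29.6 hours

te_Data cleaning = (4 + 4·9 + 20)/6 = 60/6 = 10; σ²_Data cleaning = ((20−4)/6)² = 7.111
te_Analysis = (1 + 4·7 + 19)/6 = 48/6 = 8; σ²_Analysis = ((19−1)/6)² = 9.000
te_Draft manuscript = (7 + 4·9 + 23)/6 = 66/6 = 11; σ²_Draft manuscript = ((23−7)/6)² = 7.111
te_Internal review = (5 + 4·6 + 7)/6 = 36/6 = 6; σ²_Internal review = ((7−5)/6)² = 0.111
te_Submission = (2 + 4·4 + 12)/6 = 30/6 = 5; σ²_Submission = ((12−2)/6)² = 2.778

Forward pass:
ES_Data cleaning = 0; EF_Data cleaning = 10
ES_Analysis = 0; EF_Analysis = 8
ES_Draft manuscript = 8; EF_Draft manuscript = 8+11 = 19
ES_Internal review = max(EF_Data cleaning=10, EF_Analysis=8) = 10; EF_Internal review = 10+6 = 16
ES_Submission = max(EF_Draft manuscript=19, EF_Internal review=16) = 19; EF_Submission = 19+5 = 24
Expected project duration μ = 24 hours. Critical path: Analysis → Draft manuscript → Submission.

Variance along critical path = 9.000 + 7.111 + 2.778 = 18.889; σ = 4.346 hours.
D = μ + z·σ = 24 + 1.282·4.346 = 29.6 hours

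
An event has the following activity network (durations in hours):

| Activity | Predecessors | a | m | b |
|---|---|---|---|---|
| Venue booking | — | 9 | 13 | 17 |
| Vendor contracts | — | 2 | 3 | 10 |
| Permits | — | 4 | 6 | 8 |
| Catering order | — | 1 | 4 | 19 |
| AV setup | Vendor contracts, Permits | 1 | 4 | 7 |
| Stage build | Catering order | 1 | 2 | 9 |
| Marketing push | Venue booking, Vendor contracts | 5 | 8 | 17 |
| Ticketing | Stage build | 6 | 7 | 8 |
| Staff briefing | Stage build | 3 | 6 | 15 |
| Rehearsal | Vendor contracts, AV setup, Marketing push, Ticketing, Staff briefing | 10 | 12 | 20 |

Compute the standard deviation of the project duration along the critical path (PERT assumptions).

2.92 hours

te_Venue booking = (9 + 4·13 + 17)/6 = 78/6 = 13; σ²_Venue booking = ((17−9)/6)² = 1.778
te_Vendor contracts = (2 + 4·3 + 10)/6 = 24/6 = 4; σ²_Vendor contracts = ((10−2)/6)² = 1.778
te_Permits = (4 + 4·6 + 8)/6 = 36/6 = 6; σ²_Permits = ((8−4)/6)² = 0.444
te_Catering order = (1 + 4·4 + 19)/6 = 36/6 = 6; σ²_Catering order = ((19−1)/6)² = 9.000
te_AV setup = (1 + 4·4 + 7)/6 = 24/6 = 4; σ²_AV setup = ((7−1)/6)² = 1.000
te_Stage build = (1 + 4·2 + 9)/6 = 18/6 = 3; σ²_Stage build = ((9−1)/6)² = 1.778
te_Marketing push = (5 + 4·8 + 17)/6 = 54/6 = 9; σ²_Marketing push = ((17−5)/6)² = 4.000
te_Ticketing = (6 + 4·7 + 8)/6 = 42/6 = 7; σ²_Ticketing = ((8−6)/6)² = 0.111
te_Staff briefing = (3 + 4·6 + 15)/6 = 42/6 = 7; σ²_Staff briefing = ((15−3)/6)² = 4.000
te_Rehearsal = (10 + 4·12 + 20)/6 = 78/6 = 13; σ²_Rehearsal = ((20−10)/6)² = 2.778

Forward pass:
ES_Venue booking = 0; EF_Venue booking = 13
ES_Vendor contracts = 0; EF_Vendor contracts = 4
ES_Permits = 0; EF_Permits = 6
ES_Catering order = 0; EF_Catering order = 6
ES_AV setup = max(EF_Vendor contracts=4, EF_Permits=6) = 6; EF_AV setup = 6+4 = 10
ES_Stage build = 6; EF_Stage build = 6+3 = 9
ES_Marketing push = max(EF_Venue booking=13, EF_Vendor contracts=4) = 13; EF_Marketing push = 13+9 = 22
ES_Ticketing = 9; EF_Ticketing = 9+7 = 16
ES_Staff briefing = 9; EF_Staff briefing = 9+7 = 16
ES_Rehearsal = max(EF_Vendor contracts=4, EF_AV setup=10, EF_Marketing push=22, EF_Ticketing=16, EF_Staff briefing=16) = 22; EF_Rehearsal = 22+13 = 35
Expected project duration μ = 35 hours. Critical path: Venue booking → Marketing push → Rehearsal.

Variance along critical path = 1.778 + 4.000 + 2.778 = 8.556
σ = √8.556 = 2.925 hours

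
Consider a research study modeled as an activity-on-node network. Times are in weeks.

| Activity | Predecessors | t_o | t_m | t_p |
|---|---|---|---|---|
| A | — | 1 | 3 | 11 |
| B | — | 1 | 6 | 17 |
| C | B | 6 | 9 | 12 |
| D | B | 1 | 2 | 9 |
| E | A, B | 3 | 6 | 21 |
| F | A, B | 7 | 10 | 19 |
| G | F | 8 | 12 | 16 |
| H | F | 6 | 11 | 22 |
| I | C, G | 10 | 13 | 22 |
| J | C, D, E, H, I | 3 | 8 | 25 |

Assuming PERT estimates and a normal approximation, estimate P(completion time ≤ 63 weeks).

te_A = (1 + 4·3 + 11)/6 = 24/6 = 4; σ²_A = ((11−1)/6)² = 2.778
te_B = (1 + 4·6 + 17)/6 = 42/6 = 7; σ²_B = ((17−1)/6)² = 7.111
te_C = (6 + 4·9 + 12)/6 = 54/6 = 9; σ²_C = ((12−6)/6)² = 1.000
te_D = (1 + 4·2 + 9)/6 = 18/6 = 3; σ²_D = ((9−1)/6)² = 1.778
te_E = (3 + 4·6 + 21)/6 = 48/6 = 8; σ²_E = ((21−3)/6)² = 9.000
te_F = (7 + 4·10 + 19)/6 = 66/6 = 11; σ²_F = ((19−7)/6)² = 4.000
te_G = (8 + 4·12 + 16)/6 = 72/6 = 12; σ²_G = ((16−8)/6)² = 1.778
te_H = (6 + 4·11 + 22)/6 = 72/6 = 12; σ²_H = ((22−6)/6)² = 7.111
te_I = (10 + 4·13 + 22)/6 = 84/6 = 14; σ²_I = ((22−10)/6)² = 4.000
te_J = (3 + 4·8 + 25)/6 = 60/6 = 10; σ²_J = ((25−3)/6)² = 13.444

Forward pass:
ES_A = 0; EF_A = 4
ES_B = 0; EF_B = 7
ES_C = 7; EF_C = 7+9 = 16
ES_D = 7; EF_D = 7+3 = 10
ES_E = max(EF_A=4, EF_B=7) = 7; EF_E = 7+8 = 15
ES_F = max(EF_A=4, EF_B=7) = 7; EF_F = 7+11 = 18
ES_G = 18; EF_G = 18+12 = 30
ES_H = 18; EF_H = 18+12 = 30
ES_I = max(EF_C=16, EF_G=30) = 30; EF_I = 30+14 = 44
ES_J = max(EF_C=16, EF_D=10, EF_E=15, EF_H=30, EF_I=44) = 44; EF_J = 44+10 = 54
Expected project duration μ = 54 weeks. Critical path: B → F → G → I → J.

Variance along critical path = 7.111 + 4.000 + 1.778 + 4.000 + 13.444 = 30.333; σ = √30.333 = 5.508 weeks.
Z = (63 − 54) / 5.508 = 1.634
P(T ≤ 63) = Φ(1.634) ≈ 0.949

0.949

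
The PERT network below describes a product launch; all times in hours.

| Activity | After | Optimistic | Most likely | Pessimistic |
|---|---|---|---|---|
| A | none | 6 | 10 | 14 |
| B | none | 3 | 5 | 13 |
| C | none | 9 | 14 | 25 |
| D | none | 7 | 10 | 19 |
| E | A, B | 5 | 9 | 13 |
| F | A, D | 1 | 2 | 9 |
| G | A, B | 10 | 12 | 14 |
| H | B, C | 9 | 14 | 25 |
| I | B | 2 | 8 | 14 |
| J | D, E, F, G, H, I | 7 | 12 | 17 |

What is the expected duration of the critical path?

te_A = (6 + 4·10 + 14)/6 = 60/6 = 10
te_B = (3 + 4·5 + 13)/6 = 36/6 = 6
te_C = (9 + 4·14 + 25)/6 = 90/6 = 15
te_D = (7 + 4·10 + 19)/6 = 66/6 = 11
te_E = (5 + 4·9 + 13)/6 = 54/6 = 9
te_F = (1 + 4·2 + 9)/6 = 18/6 = 3
te_G = (10 + 4·12 + 14)/6 = 72/6 = 12
te_H = (9 + 4·14 + 25)/6 = 90/6 = 15
te_I = (2 + 4·8 + 14)/6 = 48/6 = 8
te_J = (7 + 4·12 + 17)/6 = 72/6 = 12

Forward pass:
ES_A = 0; EF_A = 10
ES_B = 0; EF_B = 6
ES_C = 0; EF_C = 15
ES_D = 0; EF_D = 11
ES_E = max(EF_A=10, EF_B=6) = 10; EF_E = 10+9 = 19
ES_F = max(EF_A=10, EF_D=11) = 11; EF_F = 11+3 = 14
ES_G = max(EF_A=10, EF_B=6) = 10; EF_G = 10+12 = 22
ES_H = max(EF_B=6, EF_C=15) = 15; EF_H = 15+15 = 30
ES_I = 6; EF_I = 6+8 = 14
ES_J = max(EF_D=11, EF_E=19, EF_F=14, EF_G=22, EF_H=30, EF_I=14) = 30; EF_J = 30+12 = 42
Expected project duration μ = 42 hours. Critical path: C → H → J.

42 hours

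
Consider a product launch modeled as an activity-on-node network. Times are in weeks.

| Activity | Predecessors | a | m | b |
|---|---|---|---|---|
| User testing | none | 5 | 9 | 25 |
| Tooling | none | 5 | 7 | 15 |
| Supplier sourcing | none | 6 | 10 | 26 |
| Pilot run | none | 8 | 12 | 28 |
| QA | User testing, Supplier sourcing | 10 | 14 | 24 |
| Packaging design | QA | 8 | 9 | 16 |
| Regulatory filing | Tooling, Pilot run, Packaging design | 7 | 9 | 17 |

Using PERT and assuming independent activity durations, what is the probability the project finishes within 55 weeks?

0.959

te_User testing = (5 + 4·9 + 25)/6 = 66/6 = 11; σ²_User testing = ((25−5)/6)² = 11.111
te_Tooling = (5 + 4·7 + 15)/6 = 48/6 = 8; σ²_Tooling = ((15−5)/6)² = 2.778
te_Supplier sourcing = (6 + 4·10 + 26)/6 = 72/6 = 12; σ²_Supplier sourcing = ((26−6)/6)² = 11.111
te_Pilot run = (8 + 4·12 + 28)/6 = 84/6 = 14; σ²_Pilot run = ((28−8)/6)² = 11.111
te_QA = (10 + 4·14 + 24)/6 = 90/6 = 15; σ²_QA = ((24−10)/6)² = 5.444
te_Packaging design = (8 + 4·9 + 16)/6 = 60/6 = 10; σ²_Packaging design = ((16−8)/6)² = 1.778
te_Regulatory filing = (7 + 4·9 + 17)/6 = 60/6 = 10; σ²_Regulatory filing = ((17−7)/6)² = 2.778

Forward pass:
ES_User testing = 0; EF_User testing = 11
ES_Tooling = 0; EF_Tooling = 8
ES_Supplier sourcing = 0; EF_Supplier sourcing = 12
ES_Pilot run = 0; EF_Pilot run = 14
ES_QA = max(EF_User testing=11, EF_Supplier sourcing=12) = 12; EF_QA = 12+15 = 27
ES_Packaging design = 27; EF_Packaging design = 27+10 = 37
ES_Regulatory filing = max(EF_Tooling=8, EF_Pilot run=14, EF_Packaging design=37) = 37; EF_Regulatory filing = 37+10 = 47
Expected project duration μ = 47 weeks. Critical path: Supplier sourcing → QA → Packaging design → Regulatory filing.

Variance along critical path = 11.111 + 5.444 + 1.778 + 2.778 = 21.111; σ = √21.111 = 4.595 weeks.
Z = (55 − 47) / 4.595 = 1.741
P(T ≤ 55) = Φ(1.741) ≈ 0.959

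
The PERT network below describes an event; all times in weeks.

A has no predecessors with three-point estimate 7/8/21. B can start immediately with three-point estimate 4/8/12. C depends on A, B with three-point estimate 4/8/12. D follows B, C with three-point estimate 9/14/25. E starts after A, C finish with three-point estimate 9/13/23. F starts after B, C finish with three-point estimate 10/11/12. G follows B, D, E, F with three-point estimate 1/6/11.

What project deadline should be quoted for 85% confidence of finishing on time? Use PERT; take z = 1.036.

te_A = (7 + 4·8 + 21)/6 = 60/6 = 10; σ²_A = ((21−7)/6)² = 5.444
te_B = (4 + 4·8 + 12)/6 = 48/6 = 8; σ²_B = ((12−4)/6)² = 1.778
te_C = (4 + 4·8 + 12)/6 = 48/6 = 8; σ²_C = ((12−4)/6)² = 1.778
te_D = (9 + 4·14 + 25)/6 = 90/6 = 15; σ²_D = ((25−9)/6)² = 7.111
te_E = (9 + 4·13 + 23)/6 = 84/6 = 14; σ²_E = ((23−9)/6)² = 5.444
te_F = (10 + 4·11 + 12)/6 = 66/6 = 11; σ²_F = ((12−10)/6)² = 0.111
te_G = (1 + 4·6 + 11)/6 = 36/6 = 6; σ²_G = ((11−1)/6)² = 2.778

Forward pass:
ES_A = 0; EF_A = 10
ES_B = 0; EF_B = 8
ES_C = max(EF_A=10, EF_B=8) = 10; EF_C = 10+8 = 18
ES_D = max(EF_B=8, EF_C=18) = 18; EF_D = 18+15 = 33
ES_E = max(EF_A=10, EF_C=18) = 18; EF_E = 18+14 = 32
ES_F = max(EF_B=8, EF_C=18) = 18; EF_F = 18+11 = 29
ES_G = max(EF_B=8, EF_D=33, EF_E=32, EF_F=29) = 33; EF_G = 33+6 = 39
Expected project duration μ = 39 weeks. Critical path: A → C → D → G.

Variance along critical path = 5.444 + 1.778 + 7.111 + 2.778 = 17.111; σ = 4.137 weeks.
D = μ + z·σ = 39 + 1.036·4.137 = 43.3 weeks

43.3 weeks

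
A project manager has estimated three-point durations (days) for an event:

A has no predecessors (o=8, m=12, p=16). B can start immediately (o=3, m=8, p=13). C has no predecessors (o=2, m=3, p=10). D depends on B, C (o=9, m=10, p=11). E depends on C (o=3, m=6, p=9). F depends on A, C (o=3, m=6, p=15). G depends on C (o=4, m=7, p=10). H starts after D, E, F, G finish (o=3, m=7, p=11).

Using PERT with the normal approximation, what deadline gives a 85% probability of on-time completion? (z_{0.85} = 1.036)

te_A = (8 + 4·12 + 16)/6 = 72/6 = 12; σ²_A = ((16−8)/6)² = 1.778
te_B = (3 + 4·8 + 13)/6 = 48/6 = 8; σ²_B = ((13−3)/6)² = 2.778
te_C = (2 + 4·3 + 10)/6 = 24/6 = 4; σ²_C = ((10−2)/6)² = 1.778
te_D = (9 + 4·10 + 11)/6 = 60/6 = 10; σ²_D = ((11−9)/6)² = 0.111
te_E = (3 + 4·6 + 9)/6 = 36/6 = 6; σ²_E = ((9−3)/6)² = 1.000
te_F = (3 + 4·6 + 15)/6 = 42/6 = 7; σ²_F = ((15−3)/6)² = 4.000
te_G = (4 + 4·7 + 10)/6 = 42/6 = 7; σ²_G = ((10−4)/6)² = 1.000
te_H = (3 + 4·7 + 11)/6 = 42/6 = 7; σ²_H = ((11−3)/6)² = 1.778

Forward pass:
ES_A = 0; EF_A = 12
ES_B = 0; EF_B = 8
ES_C = 0; EF_C = 4
ES_D = max(EF_B=8, EF_C=4) = 8; EF_D = 8+10 = 18
ES_E = 4; EF_E = 4+6 = 10
ES_F = max(EF_A=12, EF_C=4) = 12; EF_F = 12+7 = 19
ES_G = 4; EF_G = 4+7 = 11
ES_H = max(EF_D=18, EF_E=10, EF_F=19, EF_G=11) = 19; EF_H = 19+7 = 26
Expected project duration μ = 26 days. Critical path: A → F → H.

Variance along critical path = 1.778 + 4.000 + 1.778 = 7.556; σ = 2.749 days.
D = μ + z·σ = 26 + 1.036·2.749 = 28.8 days

28.8 days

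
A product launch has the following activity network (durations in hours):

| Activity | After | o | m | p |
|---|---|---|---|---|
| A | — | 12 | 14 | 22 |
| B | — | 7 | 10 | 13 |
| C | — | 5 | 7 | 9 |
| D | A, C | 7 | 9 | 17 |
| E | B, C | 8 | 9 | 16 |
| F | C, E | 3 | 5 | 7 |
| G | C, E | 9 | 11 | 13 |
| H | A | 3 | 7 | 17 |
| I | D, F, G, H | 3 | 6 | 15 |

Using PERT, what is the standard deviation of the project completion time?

2.69 hours

te_A = (12 + 4·14 + 22)/6 = 90/6 = 15; σ²_A = ((22−12)/6)² = 2.778
te_B = (7 + 4·10 + 13)/6 = 60/6 = 10; σ²_B = ((13−7)/6)² = 1.000
te_C = (5 + 4·7 + 9)/6 = 42/6 = 7; σ²_C = ((9−5)/6)² = 0.444
te_D = (7 + 4·9 + 17)/6 = 60/6 = 10; σ²_D = ((17−7)/6)² = 2.778
te_E = (8 + 4·9 + 16)/6 = 60/6 = 10; σ²_E = ((16−8)/6)² = 1.778
te_F = (3 + 4·5 + 7)/6 = 30/6 = 5; σ²_F = ((7−3)/6)² = 0.444
te_G = (9 + 4·11 + 13)/6 = 66/6 = 11; σ²_G = ((13−9)/6)² = 0.444
te_H = (3 + 4·7 + 17)/6 = 48/6 = 8; σ²_H = ((17−3)/6)² = 5.444
te_I = (3 + 4·6 + 15)/6 = 42/6 = 7; σ²_I = ((15−3)/6)² = 4.000

Forward pass:
ES_A = 0; EF_A = 15
ES_B = 0; EF_B = 10
ES_C = 0; EF_C = 7
ES_D = max(EF_A=15, EF_C=7) = 15; EF_D = 15+10 = 25
ES_E = max(EF_B=10, EF_C=7) = 10; EF_E = 10+10 = 20
ES_F = max(EF_C=7, EF_E=20) = 20; EF_F = 20+5 = 25
ES_G = max(EF_C=7, EF_E=20) = 20; EF_G = 20+11 = 31
ES_H = 15; EF_H = 15+8 = 23
ES_I = max(EF_D=25, EF_F=25, EF_G=31, EF_H=23) = 31; EF_I = 31+7 = 38
Expected project duration μ = 38 hours. Critical path: B → E → G → I.

Variance along critical path = 1.000 + 1.778 + 0.444 + 4.000 = 7.222
σ = √7.222 = 2.687 hours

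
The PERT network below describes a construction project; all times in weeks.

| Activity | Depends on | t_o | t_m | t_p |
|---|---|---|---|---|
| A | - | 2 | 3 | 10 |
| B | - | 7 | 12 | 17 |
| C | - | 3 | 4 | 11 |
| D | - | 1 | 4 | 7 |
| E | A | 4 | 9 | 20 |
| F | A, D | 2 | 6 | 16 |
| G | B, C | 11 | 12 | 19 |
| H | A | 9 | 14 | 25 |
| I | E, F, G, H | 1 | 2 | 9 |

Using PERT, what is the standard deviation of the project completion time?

te_A = (2 + 4·3 + 10)/6 = 24/6 = 4; σ²_A = ((10−2)/6)² = 1.778
te_B = (7 + 4·12 + 17)/6 = 72/6 = 12; σ²_B = ((17−7)/6)² = 2.778
te_C = (3 + 4·4 + 11)/6 = 30/6 = 5; σ²_C = ((11−3)/6)² = 1.778
te_D = (1 + 4·4 + 7)/6 = 24/6 = 4; σ²_D = ((7−1)/6)² = 1.000
te_E = (4 + 4·9 + 20)/6 = 60/6 = 10; σ²_E = ((20−4)/6)² = 7.111
te_F = (2 + 4·6 + 16)/6 = 42/6 = 7; σ²_F = ((16−2)/6)² = 5.444
te_G = (11 + 4·12 + 19)/6 = 78/6 = 13; σ²_G = ((19−11)/6)² = 1.778
te_H = (9 + 4·14 + 25)/6 = 90/6 = 15; σ²_H = ((25−9)/6)² = 7.111
te_I = (1 + 4·2 + 9)/6 = 18/6 = 3; σ²_I = ((9−1)/6)² = 1.778

Forward pass:
ES_A = 0; EF_A = 4
ES_B = 0; EF_B = 12
ES_C = 0; EF_C = 5
ES_D = 0; EF_D = 4
ES_E = 4; EF_E = 4+10 = 14
ES_F = max(EF_A=4, EF_D=4) = 4; EF_F = 4+7 = 11
ES_G = max(EF_B=12, EF_C=5) = 12; EF_G = 12+13 = 25
ES_H = 4; EF_H = 4+15 = 19
ES_I = max(EF_E=14, EF_F=11, EF_G=25, EF_H=19) = 25; EF_I = 25+3 = 28
Expected project duration μ = 28 weeks. Critical path: B → G → I.

Variance along critical path = 2.778 + 1.778 + 1.778 = 6.333
σ = √6.333 = 2.517 weeks

2.52 weeks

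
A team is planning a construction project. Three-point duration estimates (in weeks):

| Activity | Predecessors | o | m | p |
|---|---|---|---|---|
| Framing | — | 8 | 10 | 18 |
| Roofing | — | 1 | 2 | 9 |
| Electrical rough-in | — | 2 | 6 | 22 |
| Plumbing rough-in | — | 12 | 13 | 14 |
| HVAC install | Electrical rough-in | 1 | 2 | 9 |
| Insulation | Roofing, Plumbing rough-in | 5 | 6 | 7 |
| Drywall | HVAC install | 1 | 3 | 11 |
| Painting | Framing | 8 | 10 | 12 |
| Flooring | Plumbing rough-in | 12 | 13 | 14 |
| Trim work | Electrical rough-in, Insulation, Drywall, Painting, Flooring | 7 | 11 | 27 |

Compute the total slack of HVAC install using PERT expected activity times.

11 weeks

te_Framing = (8 + 4·10 + 18)/6 = 66/6 = 11
te_Roofing = (1 + 4·2 + 9)/6 = 18/6 = 3
te_Electrical rough-in = (2 + 4·6 + 22)/6 = 48/6 = 8
te_Plumbing rough-in = (12 + 4·13 + 14)/6 = 78/6 = 13
te_HVAC install = (1 + 4·2 + 9)/6 = 18/6 = 3
te_Insulation = (5 + 4·6 + 7)/6 = 36/6 = 6
te_Drywall = (1 + 4·3 + 11)/6 = 24/6 = 4
te_Painting = (8 + 4·10 + 12)/6 = 60/6 = 10
te_Flooring = (12 + 4·13 + 14)/6 = 78/6 = 13
te_Trim work = (7 + 4·11 + 27)/6 = 78/6 = 13

Forward pass:
ES_Framing = 0; EF_Framing = 11
ES_Roofing = 0; EF_Roofing = 3
ES_Electrical rough-in = 0; EF_Electrical rough-in = 8
ES_Plumbing rough-in = 0; EF_Plumbing rough-in = 13
ES_HVAC install = 8; EF_HVAC install = 8+3 = 11
ES_Insulation = max(EF_Roofing=3, EF_Plumbing rough-in=13) = 13; EF_Insulation = 13+6 = 19
ES_Drywall = 11; EF_Drywall = 11+4 = 15
ES_Painting = 11; EF_Painting = 11+10 = 21
ES_Flooring = 13; EF_Flooring = 13+13 = 26
ES_Trim work = max(EF_Electrical rough-in=8, EF_Insulation=19, EF_Drywall=15, EF_Painting=21, EF_Flooring=26) = 26; EF_Trim work = 26+13 = 39
Expected project duration μ = 39 weeks. Critical path: Plumbing rough-in → Flooring → Trim work.

Backward pass:
LF_Trim work = 39; LS_Trim work = 39−13 = 26
LF_Flooring = LS_Trim work = 26; LS_Flooring = 26−13 = 13
LF_Painting = LS_Trim work = 26; LS_Painting = 26−10 = 16
LF_Drywall = LS_Trim work = 26; LS_Drywall = 26−4 = 22
LF_Insulation = LS_Trim work = 26; LS_Insulation = 26−6 = 20
LF_HVAC install = LS_Drywall = 22; LS_HVAC install = 22−3 = 19
LF_Plumbing rough-in = min(LS_Insulation=20, LS_Flooring=13) = 13; LS_Plumbing rough-in = 13−13 = 0
LF_Electrical rough-in = min(LS_HVAC install=19, LS_Trim work=26) = 19; LS_Electrical rough-in = 19−8 = 11
LF_Roofing = LS_Insulation = 20; LS_Roofing = 20−3 = 17
LF_Framing = LS_Painting = 16; LS_Framing = 16−11 = 5
Slack_HVAC install = LS_HVAC install − ES_HVAC install = 19 − 8 = 11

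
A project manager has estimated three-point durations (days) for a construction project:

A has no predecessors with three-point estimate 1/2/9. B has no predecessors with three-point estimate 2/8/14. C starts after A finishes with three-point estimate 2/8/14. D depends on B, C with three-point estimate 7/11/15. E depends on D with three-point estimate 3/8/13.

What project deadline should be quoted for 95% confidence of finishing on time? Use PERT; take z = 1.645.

te_A = (1 + 4·2 + 9)/6 = 18/6 = 3; σ²_A = ((9−1)/6)² = 1.778
te_B = (2 + 4·8 + 14)/6 = 48/6 = 8; σ²_B = ((14−2)/6)² = 4.000
te_C = (2 + 4·8 + 14)/6 = 48/6 = 8; σ²_C = ((14−2)/6)² = 4.000
te_D = (7 + 4·11 + 15)/6 = 66/6 = 11; σ²_D = ((15−7)/6)² = 1.778
te_E = (3 + 4·8 + 13)/6 = 48/6 = 8; σ²_E = ((13−3)/6)² = 2.778

Forward pass:
ES_A = 0; EF_A = 3
ES_B = 0; EF_B = 8
ES_C = 3; EF_C = 3+8 = 11
ES_D = max(EF_B=8, EF_C=11) = 11; EF_D = 11+11 = 22
ES_E = 22; EF_E = 22+8 = 30
Expected project duration μ = 30 days. Critical path: A → C → D → E.

Variance along critical path = 1.778 + 4.000 + 1.778 + 2.778 = 10.333; σ = 3.215 days.
D = μ + z·σ = 30 + 1.645·3.215 = 35.3 days

35.3 days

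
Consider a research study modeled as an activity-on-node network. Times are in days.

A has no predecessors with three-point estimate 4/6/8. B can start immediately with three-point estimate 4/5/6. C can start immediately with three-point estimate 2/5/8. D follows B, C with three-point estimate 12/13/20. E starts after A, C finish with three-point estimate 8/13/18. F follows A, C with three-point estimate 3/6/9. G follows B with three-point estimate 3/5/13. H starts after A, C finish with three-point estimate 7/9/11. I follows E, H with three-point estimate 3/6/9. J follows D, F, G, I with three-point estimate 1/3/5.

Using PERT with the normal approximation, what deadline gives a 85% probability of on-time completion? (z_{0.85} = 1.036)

30.2 days

te_A = (4 + 4·6 + 8)/6 = 36/6 = 6; σ²_A = ((8−4)/6)² = 0.444
te_B = (4 + 4·5 + 6)/6 = 30/6 = 5; σ²_B = ((6−4)/6)² = 0.111
te_C = (2 + 4·5 + 8)/6 = 30/6 = 5; σ²_C = ((8−2)/6)² = 1.000
te_D = (12 + 4·13 + 20)/6 = 84/6 = 14; σ²_D = ((20−12)/6)² = 1.778
te_E = (8 + 4·13 + 18)/6 = 78/6 = 13; σ²_E = ((18−8)/6)² = 2.778
te_F = (3 + 4·6 + 9)/6 = 36/6 = 6; σ²_F = ((9−3)/6)² = 1.000
te_G = (3 + 4·5 + 13)/6 = 36/6 = 6; σ²_G = ((13−3)/6)² = 2.778
te_H = (7 + 4·9 + 11)/6 = 54/6 = 9; σ²_H = ((11−7)/6)² = 0.444
te_I = (3 + 4·6 + 9)/6 = 36/6 = 6; σ²_I = ((9−3)/6)² = 1.000
te_J = (1 + 4·3 + 5)/6 = 18/6 = 3; σ²_J = ((5−1)/6)² = 0.444

Forward pass:
ES_A = 0; EF_A = 6
ES_B = 0; EF_B = 5
ES_C = 0; EF_C = 5
ES_D = max(EF_B=5, EF_C=5) = 5; EF_D = 5+14 = 19
ES_E = max(EF_A=6, EF_C=5) = 6; EF_E = 6+13 = 19
ES_F = max(EF_A=6, EF_C=5) = 6; EF_F = 6+6 = 12
ES_G = 5; EF_G = 5+6 = 11
ES_H = max(EF_A=6, EF_C=5) = 6; EF_H = 6+9 = 15
ES_I = max(EF_E=19, EF_H=15) = 19; EF_I = 19+6 = 25
ES_J = max(EF_D=19, EF_F=12, EF_G=11, EF_I=25) = 25; EF_J = 25+3 = 28
Expected project duration μ = 28 days. Critical path: A → E → I → J.

Variance along critical path = 0.444 + 2.778 + 1.000 + 0.444 = 4.667; σ = 2.160 days.
D = μ + z·σ = 28 + 1.036·2.160 = 30.2 days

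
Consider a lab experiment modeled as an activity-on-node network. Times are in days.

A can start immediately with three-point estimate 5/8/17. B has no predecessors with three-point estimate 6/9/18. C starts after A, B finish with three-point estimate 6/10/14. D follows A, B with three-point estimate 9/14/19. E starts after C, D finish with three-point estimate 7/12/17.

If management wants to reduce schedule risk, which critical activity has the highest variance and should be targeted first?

te_A = (5 + 4·8 + 17)/6 = 54/6 = 9; σ²_A = ((17−5)/6)² = 4.000
te_B = (6 + 4·9 + 18)/6 = 60/6 = 10; σ²_B = ((18−6)/6)² = 4.000
te_C = (6 + 4·10 + 14)/6 = 60/6 = 10; σ²_C = ((14−6)/6)² = 1.778
te_D = (9 + 4·14 + 19)/6 = 84/6 = 14; σ²_D = ((19−9)/6)² = 2.778
te_E = (7 + 4·12 + 17)/6 = 72/6 = 12; σ²_E = ((17−7)/6)² = 2.778

Forward pass:
ES_A = 0; EF_A = 9
ES_B = 0; EF_B = 10
ES_C = max(EF_A=9, EF_B=10) = 10; EF_C = 10+10 = 20
ES_D = max(EF_A=9, EF_B=10) = 10; EF_D = 10+14 = 24
ES_E = max(EF_C=20, EF_D=24) = 24; EF_E = 24+12 = 36
Expected project duration μ = 36 days. Critical path: B → D → E.

Variances on critical path: σ²_B=4.000, σ²_D=2.778, σ²_E=2.778.
Largest is σ²_B = 4.000.

B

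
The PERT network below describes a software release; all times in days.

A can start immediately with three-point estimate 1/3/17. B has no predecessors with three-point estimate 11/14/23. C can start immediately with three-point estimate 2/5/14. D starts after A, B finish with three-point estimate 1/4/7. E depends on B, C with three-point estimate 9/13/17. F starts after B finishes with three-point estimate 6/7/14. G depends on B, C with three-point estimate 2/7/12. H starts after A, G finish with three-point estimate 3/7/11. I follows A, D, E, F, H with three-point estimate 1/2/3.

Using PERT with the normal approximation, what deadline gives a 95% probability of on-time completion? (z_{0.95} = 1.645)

te_A = (1 + 4·3 + 17)/6 = 30/6 = 5; σ²_A = ((17−1)/6)² = 7.111
te_B = (11 + 4·14 + 23)/6 = 90/6 = 15; σ²_B = ((23−11)/6)² = 4.000
te_C = (2 + 4·5 + 14)/6 = 36/6 = 6; σ²_C = ((14−2)/6)² = 4.000
te_D = (1 + 4·4 + 7)/6 = 24/6 = 4; σ²_D = ((7−1)/6)² = 1.000
te_E = (9 + 4·13 + 17)/6 = 78/6 = 13; σ²_E = ((17−9)/6)² = 1.778
te_F = (6 + 4·7 + 14)/6 = 48/6 = 8; σ²_F = ((14−6)/6)² = 1.778
te_G = (2 + 4·7 + 12)/6 = 42/6 = 7; σ²_G = ((12−2)/6)² = 2.778
te_H = (3 + 4·7 + 11)/6 = 42/6 = 7; σ²_H = ((11−3)/6)² = 1.778
te_I = (1 + 4·2 + 3)/6 = 12/6 = 2; σ²_I = ((3−1)/6)² = 0.111

Forward pass:
ES_A = 0; EF_A = 5
ES_B = 0; EF_B = 15
ES_C = 0; EF_C = 6
ES_D = max(EF_A=5, EF_B=15) = 15; EF_D = 15+4 = 19
ES_E = max(EF_B=15, EF_C=6) = 15; EF_E = 15+13 = 28
ES_F = 15; EF_F = 15+8 = 23
ES_G = max(EF_B=15, EF_C=6) = 15; EF_G = 15+7 = 22
ES_H = max(EF_A=5, EF_G=22) = 22; EF_H = 22+7 = 29
ES_I = max(EF_A=5, EF_D=19, EF_E=28, EF_F=23, EF_H=29) = 29; EF_I = 29+2 = 31
Expected project duration μ = 31 days. Critical path: B → G → H → I.

Variance along critical path = 4.000 + 2.778 + 1.778 + 0.111 = 8.667; σ = 2.944 days.
D = μ + z·σ = 31 + 1.645·2.944 = 35.8 days

35.8 days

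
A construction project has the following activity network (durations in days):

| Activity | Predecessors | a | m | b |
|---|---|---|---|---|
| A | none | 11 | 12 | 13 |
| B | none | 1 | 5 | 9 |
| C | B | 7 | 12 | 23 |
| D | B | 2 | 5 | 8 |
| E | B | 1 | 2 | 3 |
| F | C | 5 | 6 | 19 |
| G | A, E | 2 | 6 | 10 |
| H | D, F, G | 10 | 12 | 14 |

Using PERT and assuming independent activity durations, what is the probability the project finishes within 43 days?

0.903

te_A = (11 + 4·12 + 13)/6 = 72/6 = 12; σ²_A = ((13−11)/6)² = 0.111
te_B = (1 + 4·5 + 9)/6 = 30/6 = 5; σ²_B = ((9−1)/6)² = 1.778
te_C = (7 + 4·12 + 23)/6 = 78/6 = 13; σ²_C = ((23−7)/6)² = 7.111
te_D = (2 + 4·5 + 8)/6 = 30/6 = 5; σ²_D = ((8−2)/6)² = 1.000
te_E = (1 + 4·2 + 3)/6 = 12/6 = 2; σ²_E = ((3−1)/6)² = 0.111
te_F = (5 + 4·6 + 19)/6 = 48/6 = 8; σ²_F = ((19−5)/6)² = 5.444
te_G = (2 + 4·6 + 10)/6 = 36/6 = 6; σ²_G = ((10−2)/6)² = 1.778
te_H = (10 + 4·12 + 14)/6 = 72/6 = 12; σ²_H = ((14−10)/6)² = 0.444

Forward pass:
ES_A = 0; EF_A = 12
ES_B = 0; EF_B = 5
ES_C = 5; EF_C = 5+13 = 18
ES_D = 5; EF_D = 5+5 = 10
ES_E = 5; EF_E = 5+2 = 7
ES_F = 18; EF_F = 18+8 = 26
ES_G = max(EF_A=12, EF_E=7) = 12; EF_G = 12+6 = 18
ES_H = max(EF_D=10, EF_F=26, EF_G=18) = 26; EF_H = 26+12 = 38
Expected project duration μ = 38 days. Critical path: B → C → F → H.

Variance along critical path = 1.778 + 7.111 + 5.444 + 0.444 = 14.778; σ = √14.778 = 3.844 days.
Z = (43 − 38) / 3.844 = 1.301
P(T ≤ 43) = Φ(1.301) ≈ 0.903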